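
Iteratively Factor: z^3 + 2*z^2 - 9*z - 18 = (z - 3)*(z^2 + 5*z + 6) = (z - 3)*(z + 2)*(z + 3)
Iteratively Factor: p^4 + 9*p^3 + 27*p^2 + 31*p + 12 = (p + 4)*(p^3 + 5*p^2 + 7*p + 3) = (p + 1)*(p + 4)*(p^2 + 4*p + 3) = (p + 1)*(p + 3)*(p + 4)*(p + 1)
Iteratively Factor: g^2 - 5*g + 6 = (g - 3)*(g - 2)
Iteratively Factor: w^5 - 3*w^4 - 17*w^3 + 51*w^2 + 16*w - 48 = (w - 4)*(w^4 + w^3 - 13*w^2 - w + 12) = (w - 4)*(w - 3)*(w^3 + 4*w^2 - w - 4) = (w - 4)*(w - 3)*(w + 4)*(w^2 - 1) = (w - 4)*(w - 3)*(w + 1)*(w + 4)*(w - 1)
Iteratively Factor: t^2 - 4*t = (t - 4)*(t)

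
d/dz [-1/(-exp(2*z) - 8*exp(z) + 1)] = 2*(-exp(z) - 4)*exp(z)/(exp(2*z) + 8*exp(z) - 1)^2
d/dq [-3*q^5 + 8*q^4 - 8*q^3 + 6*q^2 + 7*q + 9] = -15*q^4 + 32*q^3 - 24*q^2 + 12*q + 7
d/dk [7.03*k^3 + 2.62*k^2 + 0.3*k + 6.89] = 21.09*k^2 + 5.24*k + 0.3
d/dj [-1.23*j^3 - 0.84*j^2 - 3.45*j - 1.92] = -3.69*j^2 - 1.68*j - 3.45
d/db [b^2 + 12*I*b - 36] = 2*b + 12*I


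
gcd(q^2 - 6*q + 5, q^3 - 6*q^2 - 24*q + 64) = 1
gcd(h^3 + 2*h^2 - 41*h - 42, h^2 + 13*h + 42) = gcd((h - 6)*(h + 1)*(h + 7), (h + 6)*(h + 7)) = h + 7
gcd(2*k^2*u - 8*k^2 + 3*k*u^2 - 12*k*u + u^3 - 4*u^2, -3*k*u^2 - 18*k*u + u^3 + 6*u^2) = 1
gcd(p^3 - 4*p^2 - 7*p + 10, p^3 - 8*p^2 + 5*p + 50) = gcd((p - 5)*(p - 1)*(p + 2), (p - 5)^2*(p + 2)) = p^2 - 3*p - 10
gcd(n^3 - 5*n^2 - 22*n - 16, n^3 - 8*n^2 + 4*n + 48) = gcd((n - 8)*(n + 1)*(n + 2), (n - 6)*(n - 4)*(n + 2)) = n + 2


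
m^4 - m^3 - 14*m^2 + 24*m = m*(m - 3)*(m - 2)*(m + 4)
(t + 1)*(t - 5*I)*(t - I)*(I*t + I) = I*t^4 + 6*t^3 + 2*I*t^3 + 12*t^2 - 4*I*t^2 + 6*t - 10*I*t - 5*I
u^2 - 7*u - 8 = (u - 8)*(u + 1)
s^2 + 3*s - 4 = (s - 1)*(s + 4)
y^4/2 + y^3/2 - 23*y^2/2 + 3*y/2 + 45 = (y/2 + 1)*(y - 3)^2*(y + 5)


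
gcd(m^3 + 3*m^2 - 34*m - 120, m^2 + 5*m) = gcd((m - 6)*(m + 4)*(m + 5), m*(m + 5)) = m + 5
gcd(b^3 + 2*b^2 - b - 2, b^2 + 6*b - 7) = b - 1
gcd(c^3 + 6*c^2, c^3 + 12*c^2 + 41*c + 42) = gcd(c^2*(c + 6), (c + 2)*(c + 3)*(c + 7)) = 1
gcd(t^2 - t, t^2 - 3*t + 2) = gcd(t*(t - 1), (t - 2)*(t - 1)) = t - 1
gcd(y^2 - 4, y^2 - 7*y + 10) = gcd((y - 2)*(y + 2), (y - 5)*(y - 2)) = y - 2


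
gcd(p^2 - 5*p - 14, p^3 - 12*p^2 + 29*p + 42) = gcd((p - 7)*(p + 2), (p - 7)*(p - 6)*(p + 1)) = p - 7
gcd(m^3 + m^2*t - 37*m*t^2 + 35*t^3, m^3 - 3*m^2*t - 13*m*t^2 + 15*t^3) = m^2 - 6*m*t + 5*t^2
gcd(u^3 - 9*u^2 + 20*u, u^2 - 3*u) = u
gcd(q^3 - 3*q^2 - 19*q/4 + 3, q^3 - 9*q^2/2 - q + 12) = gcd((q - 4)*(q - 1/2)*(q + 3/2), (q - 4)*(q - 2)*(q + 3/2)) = q^2 - 5*q/2 - 6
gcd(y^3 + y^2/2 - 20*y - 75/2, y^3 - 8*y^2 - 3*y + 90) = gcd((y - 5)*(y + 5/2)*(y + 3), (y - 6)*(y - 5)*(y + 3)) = y^2 - 2*y - 15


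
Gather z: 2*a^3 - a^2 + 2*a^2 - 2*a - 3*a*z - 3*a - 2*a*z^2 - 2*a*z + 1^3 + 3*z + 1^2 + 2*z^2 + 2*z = 2*a^3 + a^2 - 5*a + z^2*(2 - 2*a) + z*(5 - 5*a) + 2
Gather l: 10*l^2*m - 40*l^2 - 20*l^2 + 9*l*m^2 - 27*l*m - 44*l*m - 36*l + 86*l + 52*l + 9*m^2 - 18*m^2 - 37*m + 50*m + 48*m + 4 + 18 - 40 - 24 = l^2*(10*m - 60) + l*(9*m^2 - 71*m + 102) - 9*m^2 + 61*m - 42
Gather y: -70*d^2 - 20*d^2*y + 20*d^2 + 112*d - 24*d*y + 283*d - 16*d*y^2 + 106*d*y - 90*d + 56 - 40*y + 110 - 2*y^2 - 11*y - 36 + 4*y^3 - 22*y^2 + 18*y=-50*d^2 + 305*d + 4*y^3 + y^2*(-16*d - 24) + y*(-20*d^2 + 82*d - 33) + 130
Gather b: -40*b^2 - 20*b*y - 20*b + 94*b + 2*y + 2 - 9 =-40*b^2 + b*(74 - 20*y) + 2*y - 7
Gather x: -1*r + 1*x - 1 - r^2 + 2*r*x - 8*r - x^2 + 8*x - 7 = -r^2 - 9*r - x^2 + x*(2*r + 9) - 8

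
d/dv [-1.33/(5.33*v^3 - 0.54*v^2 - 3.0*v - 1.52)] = (21.2667*v^2 - 1.4364*v - 3.99)/(-5.33*v^3 + 0.54*v^2 + 3.0*v + 1.52)^2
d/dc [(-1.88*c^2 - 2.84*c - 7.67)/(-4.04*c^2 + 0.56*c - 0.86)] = (-12.5264*c^2 - 58.74*c + 6.7376)/(16.3216*c^4 - 4.5248*c^3 + 7.2624*c^2 - 0.9632*c + 0.7396)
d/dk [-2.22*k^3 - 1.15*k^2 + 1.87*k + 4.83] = -6.66*k^2 - 2.3*k + 1.87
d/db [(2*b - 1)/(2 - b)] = 3/(b - 2)^2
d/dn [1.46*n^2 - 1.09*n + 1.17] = 2.92*n - 1.09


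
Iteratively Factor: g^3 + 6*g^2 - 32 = (g + 4)*(g^2 + 2*g - 8) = (g + 4)^2*(g - 2)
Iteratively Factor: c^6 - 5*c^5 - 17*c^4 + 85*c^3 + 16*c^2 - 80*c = (c)*(c^5 - 5*c^4 - 17*c^3 + 85*c^2 + 16*c - 80) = c*(c + 4)*(c^4 - 9*c^3 + 19*c^2 + 9*c - 20) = c*(c - 5)*(c + 4)*(c^3 - 4*c^2 - c + 4) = c*(c - 5)*(c - 1)*(c + 4)*(c^2 - 3*c - 4) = c*(c - 5)*(c - 4)*(c - 1)*(c + 4)*(c + 1)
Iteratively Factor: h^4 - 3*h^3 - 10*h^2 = (h + 2)*(h^3 - 5*h^2) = h*(h + 2)*(h^2 - 5*h) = h*(h - 5)*(h + 2)*(h)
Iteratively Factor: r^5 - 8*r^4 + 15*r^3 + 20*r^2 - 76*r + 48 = (r - 1)*(r^4 - 7*r^3 + 8*r^2 + 28*r - 48) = (r - 2)*(r - 1)*(r^3 - 5*r^2 - 2*r + 24) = (r - 4)*(r - 2)*(r - 1)*(r^2 - r - 6) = (r - 4)*(r - 3)*(r - 2)*(r - 1)*(r + 2)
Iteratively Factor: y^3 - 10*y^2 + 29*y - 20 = (y - 4)*(y^2 - 6*y + 5) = (y - 4)*(y - 1)*(y - 5)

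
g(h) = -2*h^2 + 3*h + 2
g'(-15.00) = 63.00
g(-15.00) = -493.00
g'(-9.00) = 39.00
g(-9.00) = -187.00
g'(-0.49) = 4.96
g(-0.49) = 0.05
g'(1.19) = -1.76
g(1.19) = 2.74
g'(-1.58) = 9.32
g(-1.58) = -7.73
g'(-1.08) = 7.32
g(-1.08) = -3.57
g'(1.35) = -2.40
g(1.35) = 2.40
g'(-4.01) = 19.04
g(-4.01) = -42.19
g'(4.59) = -15.36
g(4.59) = -26.37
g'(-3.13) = 15.52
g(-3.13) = -26.98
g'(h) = 3 - 4*h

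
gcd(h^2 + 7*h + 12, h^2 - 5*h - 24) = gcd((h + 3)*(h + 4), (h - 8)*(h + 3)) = h + 3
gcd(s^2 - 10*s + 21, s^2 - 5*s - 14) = s - 7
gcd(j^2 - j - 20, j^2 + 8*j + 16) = j + 4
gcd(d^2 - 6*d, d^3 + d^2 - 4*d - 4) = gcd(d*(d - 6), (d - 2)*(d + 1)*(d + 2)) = 1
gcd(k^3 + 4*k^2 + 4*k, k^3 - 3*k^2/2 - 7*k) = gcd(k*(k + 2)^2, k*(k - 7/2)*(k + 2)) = k^2 + 2*k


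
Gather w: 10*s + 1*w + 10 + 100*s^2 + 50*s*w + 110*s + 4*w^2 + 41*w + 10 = 100*s^2 + 120*s + 4*w^2 + w*(50*s + 42) + 20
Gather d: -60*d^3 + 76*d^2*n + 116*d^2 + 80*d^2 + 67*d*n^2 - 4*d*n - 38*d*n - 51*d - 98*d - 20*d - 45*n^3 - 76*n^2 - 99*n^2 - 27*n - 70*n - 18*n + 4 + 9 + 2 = -60*d^3 + d^2*(76*n + 196) + d*(67*n^2 - 42*n - 169) - 45*n^3 - 175*n^2 - 115*n + 15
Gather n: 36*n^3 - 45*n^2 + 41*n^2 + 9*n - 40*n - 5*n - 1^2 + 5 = 36*n^3 - 4*n^2 - 36*n + 4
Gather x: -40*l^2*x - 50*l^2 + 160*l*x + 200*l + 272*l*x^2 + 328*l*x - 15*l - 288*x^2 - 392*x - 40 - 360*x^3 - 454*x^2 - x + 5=-50*l^2 + 185*l - 360*x^3 + x^2*(272*l - 742) + x*(-40*l^2 + 488*l - 393) - 35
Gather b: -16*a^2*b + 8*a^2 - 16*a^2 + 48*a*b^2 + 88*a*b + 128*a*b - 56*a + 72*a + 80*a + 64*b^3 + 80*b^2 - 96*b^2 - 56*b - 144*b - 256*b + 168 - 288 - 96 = -8*a^2 + 96*a + 64*b^3 + b^2*(48*a - 16) + b*(-16*a^2 + 216*a - 456) - 216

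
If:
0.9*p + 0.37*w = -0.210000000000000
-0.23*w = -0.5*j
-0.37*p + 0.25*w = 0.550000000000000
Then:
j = 0.53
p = -0.71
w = 1.15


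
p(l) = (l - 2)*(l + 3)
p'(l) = 2*l + 1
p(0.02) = -5.98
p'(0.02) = 1.04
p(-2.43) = -2.53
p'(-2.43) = -3.86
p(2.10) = 0.51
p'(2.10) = 5.20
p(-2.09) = -3.72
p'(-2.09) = -3.18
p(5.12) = 25.33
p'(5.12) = 11.24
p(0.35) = -5.53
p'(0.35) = 1.70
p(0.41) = -5.42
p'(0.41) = 1.82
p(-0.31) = -6.21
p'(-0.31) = 0.38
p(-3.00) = 0.00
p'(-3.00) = -5.00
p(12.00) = 150.00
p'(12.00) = 25.00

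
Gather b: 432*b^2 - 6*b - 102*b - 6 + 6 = 432*b^2 - 108*b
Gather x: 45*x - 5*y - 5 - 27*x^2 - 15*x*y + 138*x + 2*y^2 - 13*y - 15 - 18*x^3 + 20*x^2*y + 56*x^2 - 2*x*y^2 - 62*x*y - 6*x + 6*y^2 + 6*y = -18*x^3 + x^2*(20*y + 29) + x*(-2*y^2 - 77*y + 177) + 8*y^2 - 12*y - 20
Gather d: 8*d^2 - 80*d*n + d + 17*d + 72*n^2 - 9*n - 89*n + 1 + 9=8*d^2 + d*(18 - 80*n) + 72*n^2 - 98*n + 10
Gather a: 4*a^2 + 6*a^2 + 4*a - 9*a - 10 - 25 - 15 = 10*a^2 - 5*a - 50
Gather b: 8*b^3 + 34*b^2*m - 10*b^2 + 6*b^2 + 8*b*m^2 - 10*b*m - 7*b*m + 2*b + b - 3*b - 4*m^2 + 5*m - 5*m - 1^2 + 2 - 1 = 8*b^3 + b^2*(34*m - 4) + b*(8*m^2 - 17*m) - 4*m^2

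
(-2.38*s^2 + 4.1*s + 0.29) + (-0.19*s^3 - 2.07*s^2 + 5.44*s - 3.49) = -0.19*s^3 - 4.45*s^2 + 9.54*s - 3.2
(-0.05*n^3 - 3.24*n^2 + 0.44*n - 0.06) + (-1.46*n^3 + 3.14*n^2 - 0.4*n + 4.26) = -1.51*n^3 - 0.1*n^2 + 0.04*n + 4.2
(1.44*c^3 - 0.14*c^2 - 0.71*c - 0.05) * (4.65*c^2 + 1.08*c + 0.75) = 6.696*c^5 + 0.9042*c^4 - 2.3727*c^3 - 1.1043*c^2 - 0.5865*c - 0.0375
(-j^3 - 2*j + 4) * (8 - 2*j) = 2*j^4 - 8*j^3 + 4*j^2 - 24*j + 32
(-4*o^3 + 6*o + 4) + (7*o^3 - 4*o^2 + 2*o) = 3*o^3 - 4*o^2 + 8*o + 4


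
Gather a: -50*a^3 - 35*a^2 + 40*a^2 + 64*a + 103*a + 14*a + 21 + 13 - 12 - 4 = -50*a^3 + 5*a^2 + 181*a + 18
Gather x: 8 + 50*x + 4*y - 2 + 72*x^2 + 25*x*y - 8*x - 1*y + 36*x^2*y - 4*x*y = x^2*(36*y + 72) + x*(21*y + 42) + 3*y + 6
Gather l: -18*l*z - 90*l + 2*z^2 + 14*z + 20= l*(-18*z - 90) + 2*z^2 + 14*z + 20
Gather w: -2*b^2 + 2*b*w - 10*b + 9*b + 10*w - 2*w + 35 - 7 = -2*b^2 - b + w*(2*b + 8) + 28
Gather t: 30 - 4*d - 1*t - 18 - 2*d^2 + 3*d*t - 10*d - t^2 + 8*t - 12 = -2*d^2 - 14*d - t^2 + t*(3*d + 7)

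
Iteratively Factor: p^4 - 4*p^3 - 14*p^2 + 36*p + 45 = (p + 1)*(p^3 - 5*p^2 - 9*p + 45) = (p - 5)*(p + 1)*(p^2 - 9) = (p - 5)*(p - 3)*(p + 1)*(p + 3)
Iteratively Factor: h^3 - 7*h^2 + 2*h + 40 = (h + 2)*(h^2 - 9*h + 20) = (h - 4)*(h + 2)*(h - 5)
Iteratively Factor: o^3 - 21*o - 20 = (o + 1)*(o^2 - o - 20) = (o + 1)*(o + 4)*(o - 5)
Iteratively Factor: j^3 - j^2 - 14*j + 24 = (j - 3)*(j^2 + 2*j - 8) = (j - 3)*(j - 2)*(j + 4)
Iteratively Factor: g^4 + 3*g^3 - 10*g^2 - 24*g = (g)*(g^3 + 3*g^2 - 10*g - 24) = g*(g - 3)*(g^2 + 6*g + 8) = g*(g - 3)*(g + 4)*(g + 2)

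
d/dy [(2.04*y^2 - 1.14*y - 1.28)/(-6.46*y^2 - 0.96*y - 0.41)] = (-9.3228*y^2 - 18.2104*y - 0.7614)/(41.7316*y^4 + 12.4032*y^3 + 6.2188*y^2 + 0.7872*y + 0.1681)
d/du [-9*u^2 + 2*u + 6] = 2 - 18*u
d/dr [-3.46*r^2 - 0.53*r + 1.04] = -6.92*r - 0.53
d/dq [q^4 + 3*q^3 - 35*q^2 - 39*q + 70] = 4*q^3 + 9*q^2 - 70*q - 39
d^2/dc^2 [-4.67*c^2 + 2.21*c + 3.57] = -9.34000000000000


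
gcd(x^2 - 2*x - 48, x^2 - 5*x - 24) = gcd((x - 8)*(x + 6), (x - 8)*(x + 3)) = x - 8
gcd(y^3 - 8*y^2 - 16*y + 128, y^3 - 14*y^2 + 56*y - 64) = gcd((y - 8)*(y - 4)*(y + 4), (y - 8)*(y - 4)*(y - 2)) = y^2 - 12*y + 32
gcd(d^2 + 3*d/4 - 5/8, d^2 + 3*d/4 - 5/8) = d^2 + 3*d/4 - 5/8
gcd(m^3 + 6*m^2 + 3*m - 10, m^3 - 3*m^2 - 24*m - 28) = m + 2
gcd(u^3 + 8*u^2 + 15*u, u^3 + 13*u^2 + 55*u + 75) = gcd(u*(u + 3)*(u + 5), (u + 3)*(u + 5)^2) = u^2 + 8*u + 15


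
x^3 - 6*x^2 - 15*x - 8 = (x - 8)*(x + 1)^2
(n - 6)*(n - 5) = n^2 - 11*n + 30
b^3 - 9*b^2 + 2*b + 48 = (b - 8)*(b - 3)*(b + 2)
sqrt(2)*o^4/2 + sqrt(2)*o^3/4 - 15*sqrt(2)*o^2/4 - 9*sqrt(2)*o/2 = o*(o - 3)*(o + 3/2)*(sqrt(2)*o/2 + sqrt(2))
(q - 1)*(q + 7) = q^2 + 6*q - 7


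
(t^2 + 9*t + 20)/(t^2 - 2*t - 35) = (t + 4)/(t - 7)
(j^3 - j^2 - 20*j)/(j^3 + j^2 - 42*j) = (j^2 - j - 20)/(j^2 + j - 42)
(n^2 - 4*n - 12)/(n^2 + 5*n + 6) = (n - 6)/(n + 3)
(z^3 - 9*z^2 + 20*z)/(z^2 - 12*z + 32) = z*(z - 5)/(z - 8)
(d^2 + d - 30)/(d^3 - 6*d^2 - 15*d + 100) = (d + 6)/(d^2 - d - 20)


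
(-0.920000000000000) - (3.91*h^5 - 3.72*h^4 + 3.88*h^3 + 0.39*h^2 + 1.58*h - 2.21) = -3.91*h^5 + 3.72*h^4 - 3.88*h^3 - 0.39*h^2 - 1.58*h + 1.29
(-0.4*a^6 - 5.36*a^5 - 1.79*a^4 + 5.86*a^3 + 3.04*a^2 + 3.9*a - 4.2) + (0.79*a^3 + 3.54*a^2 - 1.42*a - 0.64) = -0.4*a^6 - 5.36*a^5 - 1.79*a^4 + 6.65*a^3 + 6.58*a^2 + 2.48*a - 4.84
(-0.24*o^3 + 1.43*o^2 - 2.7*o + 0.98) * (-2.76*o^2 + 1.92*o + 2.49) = 0.6624*o^5 - 4.4076*o^4 + 9.6*o^3 - 4.3281*o^2 - 4.8414*o + 2.4402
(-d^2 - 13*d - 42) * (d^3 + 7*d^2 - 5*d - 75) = -d^5 - 20*d^4 - 128*d^3 - 154*d^2 + 1185*d + 3150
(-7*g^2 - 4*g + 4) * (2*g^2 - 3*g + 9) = -14*g^4 + 13*g^3 - 43*g^2 - 48*g + 36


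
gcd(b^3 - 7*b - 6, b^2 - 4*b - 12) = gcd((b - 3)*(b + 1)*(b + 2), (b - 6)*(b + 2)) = b + 2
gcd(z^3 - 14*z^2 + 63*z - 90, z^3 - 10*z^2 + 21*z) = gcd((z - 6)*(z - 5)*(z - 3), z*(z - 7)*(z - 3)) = z - 3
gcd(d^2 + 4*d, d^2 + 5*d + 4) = d + 4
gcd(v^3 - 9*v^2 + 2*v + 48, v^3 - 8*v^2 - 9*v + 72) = v^2 - 11*v + 24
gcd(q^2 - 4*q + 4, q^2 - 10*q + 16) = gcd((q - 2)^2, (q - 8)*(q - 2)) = q - 2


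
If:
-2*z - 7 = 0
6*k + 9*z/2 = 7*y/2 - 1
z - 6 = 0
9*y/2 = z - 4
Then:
No Solution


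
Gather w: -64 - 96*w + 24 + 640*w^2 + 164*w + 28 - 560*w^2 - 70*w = 80*w^2 - 2*w - 12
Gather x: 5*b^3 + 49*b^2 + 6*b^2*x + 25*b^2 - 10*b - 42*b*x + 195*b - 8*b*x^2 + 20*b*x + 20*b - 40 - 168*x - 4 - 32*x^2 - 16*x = 5*b^3 + 74*b^2 + 205*b + x^2*(-8*b - 32) + x*(6*b^2 - 22*b - 184) - 44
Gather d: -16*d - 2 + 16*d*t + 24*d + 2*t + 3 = d*(16*t + 8) + 2*t + 1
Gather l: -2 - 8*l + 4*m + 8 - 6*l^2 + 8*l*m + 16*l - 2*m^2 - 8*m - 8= -6*l^2 + l*(8*m + 8) - 2*m^2 - 4*m - 2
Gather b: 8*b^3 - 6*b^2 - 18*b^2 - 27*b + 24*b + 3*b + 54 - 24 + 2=8*b^3 - 24*b^2 + 32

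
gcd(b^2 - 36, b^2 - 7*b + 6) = b - 6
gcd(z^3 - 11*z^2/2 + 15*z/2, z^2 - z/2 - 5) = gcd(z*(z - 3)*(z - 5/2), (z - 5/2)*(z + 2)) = z - 5/2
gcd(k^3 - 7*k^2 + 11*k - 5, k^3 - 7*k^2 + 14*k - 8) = k - 1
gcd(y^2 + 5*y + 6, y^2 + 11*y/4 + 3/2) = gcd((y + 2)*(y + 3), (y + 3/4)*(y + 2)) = y + 2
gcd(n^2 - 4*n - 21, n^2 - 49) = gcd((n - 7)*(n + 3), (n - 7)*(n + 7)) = n - 7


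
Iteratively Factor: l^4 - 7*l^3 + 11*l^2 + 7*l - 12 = (l + 1)*(l^3 - 8*l^2 + 19*l - 12) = (l - 1)*(l + 1)*(l^2 - 7*l + 12) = (l - 3)*(l - 1)*(l + 1)*(l - 4)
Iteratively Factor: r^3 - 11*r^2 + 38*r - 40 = (r - 2)*(r^2 - 9*r + 20) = (r - 5)*(r - 2)*(r - 4)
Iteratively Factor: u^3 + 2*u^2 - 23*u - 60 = (u + 3)*(u^2 - u - 20) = (u + 3)*(u + 4)*(u - 5)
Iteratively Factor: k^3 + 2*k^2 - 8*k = (k + 4)*(k^2 - 2*k) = k*(k + 4)*(k - 2)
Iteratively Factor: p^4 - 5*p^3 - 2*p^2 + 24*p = (p + 2)*(p^3 - 7*p^2 + 12*p) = (p - 4)*(p + 2)*(p^2 - 3*p) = p*(p - 4)*(p + 2)*(p - 3)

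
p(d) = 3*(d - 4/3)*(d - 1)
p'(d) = 6*d - 7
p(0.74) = 0.46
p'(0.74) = -2.56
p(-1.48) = 20.93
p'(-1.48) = -15.88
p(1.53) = 0.31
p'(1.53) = 2.18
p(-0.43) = 7.56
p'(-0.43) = -9.58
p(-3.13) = 55.30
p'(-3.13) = -25.78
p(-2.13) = 32.52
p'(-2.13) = -19.78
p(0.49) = 1.29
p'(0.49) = -4.06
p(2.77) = 7.63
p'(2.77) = 9.62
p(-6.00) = 154.00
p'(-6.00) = -43.00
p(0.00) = 4.00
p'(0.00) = -7.00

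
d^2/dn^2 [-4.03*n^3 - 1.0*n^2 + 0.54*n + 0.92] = -24.18*n - 2.0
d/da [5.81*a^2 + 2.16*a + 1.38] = 11.62*a + 2.16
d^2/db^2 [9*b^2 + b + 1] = 18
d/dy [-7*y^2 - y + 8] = -14*y - 1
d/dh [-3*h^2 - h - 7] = -6*h - 1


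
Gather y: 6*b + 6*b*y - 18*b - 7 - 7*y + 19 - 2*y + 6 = -12*b + y*(6*b - 9) + 18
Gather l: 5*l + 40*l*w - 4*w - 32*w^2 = l*(40*w + 5) - 32*w^2 - 4*w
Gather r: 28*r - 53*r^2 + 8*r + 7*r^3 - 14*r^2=7*r^3 - 67*r^2 + 36*r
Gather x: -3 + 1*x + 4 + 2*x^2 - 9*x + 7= 2*x^2 - 8*x + 8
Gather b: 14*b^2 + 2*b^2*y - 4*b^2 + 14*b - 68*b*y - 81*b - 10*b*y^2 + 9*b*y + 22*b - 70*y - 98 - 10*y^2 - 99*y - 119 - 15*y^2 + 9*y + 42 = b^2*(2*y + 10) + b*(-10*y^2 - 59*y - 45) - 25*y^2 - 160*y - 175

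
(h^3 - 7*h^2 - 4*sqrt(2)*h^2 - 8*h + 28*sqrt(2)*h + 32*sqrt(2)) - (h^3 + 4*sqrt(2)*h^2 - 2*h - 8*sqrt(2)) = -8*sqrt(2)*h^2 - 7*h^2 - 6*h + 28*sqrt(2)*h + 40*sqrt(2)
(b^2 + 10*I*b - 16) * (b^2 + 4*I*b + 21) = b^4 + 14*I*b^3 - 35*b^2 + 146*I*b - 336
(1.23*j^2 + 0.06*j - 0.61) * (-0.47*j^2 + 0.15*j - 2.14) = -0.5781*j^4 + 0.1563*j^3 - 2.3365*j^2 - 0.2199*j + 1.3054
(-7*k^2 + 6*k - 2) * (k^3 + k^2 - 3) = -7*k^5 - k^4 + 4*k^3 + 19*k^2 - 18*k + 6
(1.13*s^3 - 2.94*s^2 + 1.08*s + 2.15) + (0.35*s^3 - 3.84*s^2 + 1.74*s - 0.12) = 1.48*s^3 - 6.78*s^2 + 2.82*s + 2.03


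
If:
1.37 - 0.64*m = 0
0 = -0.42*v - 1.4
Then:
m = 2.14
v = -3.33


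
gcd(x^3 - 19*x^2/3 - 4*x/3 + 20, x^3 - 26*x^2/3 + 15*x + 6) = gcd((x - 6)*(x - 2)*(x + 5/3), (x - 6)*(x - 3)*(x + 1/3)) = x - 6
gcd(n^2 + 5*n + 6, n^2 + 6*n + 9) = n + 3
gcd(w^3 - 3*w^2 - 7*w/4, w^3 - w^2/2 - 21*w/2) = w^2 - 7*w/2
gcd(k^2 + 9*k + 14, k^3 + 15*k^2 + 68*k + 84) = k^2 + 9*k + 14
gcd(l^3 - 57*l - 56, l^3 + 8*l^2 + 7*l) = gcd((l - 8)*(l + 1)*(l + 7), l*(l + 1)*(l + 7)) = l^2 + 8*l + 7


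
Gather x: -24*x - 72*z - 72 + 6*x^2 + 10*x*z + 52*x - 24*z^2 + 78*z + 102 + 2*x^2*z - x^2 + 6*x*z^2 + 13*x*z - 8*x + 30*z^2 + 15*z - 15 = x^2*(2*z + 5) + x*(6*z^2 + 23*z + 20) + 6*z^2 + 21*z + 15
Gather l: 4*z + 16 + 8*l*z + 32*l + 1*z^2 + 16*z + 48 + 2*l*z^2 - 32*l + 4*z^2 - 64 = l*(2*z^2 + 8*z) + 5*z^2 + 20*z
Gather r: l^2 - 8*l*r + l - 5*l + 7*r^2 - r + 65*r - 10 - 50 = l^2 - 4*l + 7*r^2 + r*(64 - 8*l) - 60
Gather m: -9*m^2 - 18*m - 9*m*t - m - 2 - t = -9*m^2 + m*(-9*t - 19) - t - 2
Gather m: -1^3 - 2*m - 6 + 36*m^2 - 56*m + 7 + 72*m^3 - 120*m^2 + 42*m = 72*m^3 - 84*m^2 - 16*m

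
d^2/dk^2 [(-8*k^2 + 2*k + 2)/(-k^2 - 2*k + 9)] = 4*(-9*k^3 + 105*k^2 - 33*k + 293)/(k^6 + 6*k^5 - 15*k^4 - 100*k^3 + 135*k^2 + 486*k - 729)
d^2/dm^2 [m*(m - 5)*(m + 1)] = 6*m - 8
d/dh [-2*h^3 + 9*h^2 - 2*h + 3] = -6*h^2 + 18*h - 2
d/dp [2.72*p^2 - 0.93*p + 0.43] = 5.44*p - 0.93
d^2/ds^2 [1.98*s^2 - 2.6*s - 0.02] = 3.96000000000000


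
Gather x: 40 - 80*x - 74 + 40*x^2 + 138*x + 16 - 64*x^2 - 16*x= -24*x^2 + 42*x - 18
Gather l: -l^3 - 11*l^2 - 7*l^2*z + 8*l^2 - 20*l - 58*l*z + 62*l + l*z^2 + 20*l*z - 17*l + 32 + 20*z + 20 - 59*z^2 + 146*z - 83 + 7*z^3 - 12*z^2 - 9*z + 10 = -l^3 + l^2*(-7*z - 3) + l*(z^2 - 38*z + 25) + 7*z^3 - 71*z^2 + 157*z - 21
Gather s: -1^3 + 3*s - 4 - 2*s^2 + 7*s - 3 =-2*s^2 + 10*s - 8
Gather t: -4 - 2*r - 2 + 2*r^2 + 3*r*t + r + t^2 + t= 2*r^2 - r + t^2 + t*(3*r + 1) - 6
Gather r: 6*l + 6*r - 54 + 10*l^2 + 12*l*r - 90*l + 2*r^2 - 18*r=10*l^2 - 84*l + 2*r^2 + r*(12*l - 12) - 54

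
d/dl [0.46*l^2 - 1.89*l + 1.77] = 0.92*l - 1.89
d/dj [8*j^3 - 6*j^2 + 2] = 12*j*(2*j - 1)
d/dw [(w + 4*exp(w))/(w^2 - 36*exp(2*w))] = (-2*(w + 4*exp(w))*(w - 36*exp(2*w)) + (w^2 - 36*exp(2*w))*(4*exp(w) + 1))/(w^2 - 36*exp(2*w))^2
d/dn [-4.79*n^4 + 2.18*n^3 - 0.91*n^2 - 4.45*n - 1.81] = -19.16*n^3 + 6.54*n^2 - 1.82*n - 4.45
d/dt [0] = 0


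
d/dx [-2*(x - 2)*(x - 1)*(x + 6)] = -6*x^2 - 12*x + 32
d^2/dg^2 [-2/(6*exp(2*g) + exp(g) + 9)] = 2*(-2*(12*exp(g) + 1)^2*exp(g) + (24*exp(g) + 1)*(6*exp(2*g) + exp(g) + 9))*exp(g)/(6*exp(2*g) + exp(g) + 9)^3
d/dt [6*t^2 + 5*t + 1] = 12*t + 5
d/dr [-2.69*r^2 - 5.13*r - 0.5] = -5.38*r - 5.13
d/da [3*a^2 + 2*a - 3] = 6*a + 2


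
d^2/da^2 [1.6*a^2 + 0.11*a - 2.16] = 3.20000000000000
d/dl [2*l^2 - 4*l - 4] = 4*l - 4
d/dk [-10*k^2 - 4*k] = -20*k - 4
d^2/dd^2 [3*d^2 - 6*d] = 6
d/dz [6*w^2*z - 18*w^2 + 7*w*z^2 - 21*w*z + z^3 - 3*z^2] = 6*w^2 + 14*w*z - 21*w + 3*z^2 - 6*z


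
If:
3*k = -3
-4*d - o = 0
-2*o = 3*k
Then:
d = -3/8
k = -1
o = 3/2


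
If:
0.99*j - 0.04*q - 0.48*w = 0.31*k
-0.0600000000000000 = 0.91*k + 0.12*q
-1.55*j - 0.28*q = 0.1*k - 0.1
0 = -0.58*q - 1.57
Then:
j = 0.53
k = 0.29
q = -2.71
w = 1.14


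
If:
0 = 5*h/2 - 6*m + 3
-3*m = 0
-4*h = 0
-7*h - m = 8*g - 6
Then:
No Solution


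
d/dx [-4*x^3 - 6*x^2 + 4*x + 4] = -12*x^2 - 12*x + 4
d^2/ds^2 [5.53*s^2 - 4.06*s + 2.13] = 11.0600000000000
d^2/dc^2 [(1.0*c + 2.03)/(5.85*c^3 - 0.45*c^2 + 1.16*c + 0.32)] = (205.335*c^5 + 817.865099999999*c^4 - 98.6706*c^3 + 62.65593*c^2 - 28.29492*c + 5.305376)/(200.201625*c^9 - 46.200375*c^8 + 122.648175*c^7 + 14.440275*c^6 + 19.26558*c^5 + 11.40696*c^4 + 2.355776*c^3 + 1.153536*c^2 + 0.356352*c + 0.032768)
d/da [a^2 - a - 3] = 2*a - 1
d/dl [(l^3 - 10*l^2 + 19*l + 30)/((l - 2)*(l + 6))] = (l^4 + 8*l^3 - 95*l^2 + 180*l - 348)/(l^4 + 8*l^3 - 8*l^2 - 96*l + 144)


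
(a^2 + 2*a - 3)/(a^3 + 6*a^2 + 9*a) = (a - 1)/(a*(a + 3))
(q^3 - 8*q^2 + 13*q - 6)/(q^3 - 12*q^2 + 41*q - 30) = (q - 1)/(q - 5)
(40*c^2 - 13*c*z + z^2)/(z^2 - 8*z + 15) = (40*c^2 - 13*c*z + z^2)/(z^2 - 8*z + 15)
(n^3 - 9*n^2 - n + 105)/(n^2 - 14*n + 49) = (n^2 - 2*n - 15)/(n - 7)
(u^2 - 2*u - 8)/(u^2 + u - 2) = (u - 4)/(u - 1)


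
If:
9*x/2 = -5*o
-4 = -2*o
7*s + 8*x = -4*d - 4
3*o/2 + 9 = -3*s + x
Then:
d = 317/27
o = 2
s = -128/27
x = -20/9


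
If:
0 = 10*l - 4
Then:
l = 2/5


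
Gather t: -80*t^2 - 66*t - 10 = -80*t^2 - 66*t - 10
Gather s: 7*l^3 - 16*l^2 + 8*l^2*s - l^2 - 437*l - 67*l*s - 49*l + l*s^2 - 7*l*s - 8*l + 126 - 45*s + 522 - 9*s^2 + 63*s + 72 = 7*l^3 - 17*l^2 - 494*l + s^2*(l - 9) + s*(8*l^2 - 74*l + 18) + 720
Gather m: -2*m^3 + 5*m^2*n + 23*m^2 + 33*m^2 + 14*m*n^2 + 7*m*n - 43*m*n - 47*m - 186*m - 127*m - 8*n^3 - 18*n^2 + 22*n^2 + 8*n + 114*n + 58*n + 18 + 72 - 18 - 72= -2*m^3 + m^2*(5*n + 56) + m*(14*n^2 - 36*n - 360) - 8*n^3 + 4*n^2 + 180*n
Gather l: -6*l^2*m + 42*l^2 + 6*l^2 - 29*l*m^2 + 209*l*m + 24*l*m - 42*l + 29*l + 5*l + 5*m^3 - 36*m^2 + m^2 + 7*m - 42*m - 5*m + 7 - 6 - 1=l^2*(48 - 6*m) + l*(-29*m^2 + 233*m - 8) + 5*m^3 - 35*m^2 - 40*m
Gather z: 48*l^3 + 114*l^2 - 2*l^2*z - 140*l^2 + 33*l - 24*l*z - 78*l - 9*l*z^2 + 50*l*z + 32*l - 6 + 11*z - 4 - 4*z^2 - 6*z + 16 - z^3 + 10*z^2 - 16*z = 48*l^3 - 26*l^2 - 13*l - z^3 + z^2*(6 - 9*l) + z*(-2*l^2 + 26*l - 11) + 6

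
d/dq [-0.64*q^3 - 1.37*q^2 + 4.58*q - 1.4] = -1.92*q^2 - 2.74*q + 4.58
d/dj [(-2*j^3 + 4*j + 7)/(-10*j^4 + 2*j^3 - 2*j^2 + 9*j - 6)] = (-20*j^6 + 124*j^4 + 228*j^3 + 2*j^2 + 28*j - 87)/(100*j^8 - 40*j^7 + 44*j^6 - 188*j^5 + 160*j^4 - 60*j^3 + 105*j^2 - 108*j + 36)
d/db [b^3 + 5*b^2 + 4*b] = 3*b^2 + 10*b + 4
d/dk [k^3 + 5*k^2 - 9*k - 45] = 3*k^2 + 10*k - 9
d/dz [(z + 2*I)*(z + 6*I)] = 2*z + 8*I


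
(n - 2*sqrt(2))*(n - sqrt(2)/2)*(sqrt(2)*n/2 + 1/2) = sqrt(2)*n^3/2 - 2*n^2 - sqrt(2)*n/4 + 1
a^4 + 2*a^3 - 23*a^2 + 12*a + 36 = (a - 3)*(a - 2)*(a + 1)*(a + 6)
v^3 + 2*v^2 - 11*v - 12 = (v - 3)*(v + 1)*(v + 4)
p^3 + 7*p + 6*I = (p - 3*I)*(p + I)*(p + 2*I)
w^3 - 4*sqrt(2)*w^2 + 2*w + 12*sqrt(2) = (w - 3*sqrt(2))*(w - 2*sqrt(2))*(w + sqrt(2))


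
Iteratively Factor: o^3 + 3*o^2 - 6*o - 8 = (o - 2)*(o^2 + 5*o + 4) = (o - 2)*(o + 4)*(o + 1)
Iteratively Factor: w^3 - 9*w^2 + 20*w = (w - 4)*(w^2 - 5*w) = (w - 5)*(w - 4)*(w)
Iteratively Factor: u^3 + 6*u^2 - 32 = (u + 4)*(u^2 + 2*u - 8) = (u + 4)^2*(u - 2)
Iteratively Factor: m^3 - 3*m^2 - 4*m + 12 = (m - 3)*(m^2 - 4) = (m - 3)*(m + 2)*(m - 2)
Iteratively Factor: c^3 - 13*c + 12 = (c - 1)*(c^2 + c - 12) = (c - 1)*(c + 4)*(c - 3)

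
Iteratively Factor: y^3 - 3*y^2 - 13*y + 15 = (y - 1)*(y^2 - 2*y - 15) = (y - 5)*(y - 1)*(y + 3)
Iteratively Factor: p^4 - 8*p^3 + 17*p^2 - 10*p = (p)*(p^3 - 8*p^2 + 17*p - 10) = p*(p - 2)*(p^2 - 6*p + 5) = p*(p - 5)*(p - 2)*(p - 1)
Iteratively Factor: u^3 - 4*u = (u - 2)*(u^2 + 2*u) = u*(u - 2)*(u + 2)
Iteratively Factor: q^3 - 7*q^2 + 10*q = (q - 2)*(q^2 - 5*q) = (q - 5)*(q - 2)*(q)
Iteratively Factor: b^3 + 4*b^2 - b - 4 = (b + 1)*(b^2 + 3*b - 4) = (b + 1)*(b + 4)*(b - 1)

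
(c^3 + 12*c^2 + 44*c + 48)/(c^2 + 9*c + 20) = (c^2 + 8*c + 12)/(c + 5)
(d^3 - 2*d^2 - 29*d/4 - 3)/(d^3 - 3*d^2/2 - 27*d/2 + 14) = (4*d^2 + 8*d + 3)/(2*(2*d^2 + 5*d - 7))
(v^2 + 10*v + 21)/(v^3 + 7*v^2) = (v + 3)/v^2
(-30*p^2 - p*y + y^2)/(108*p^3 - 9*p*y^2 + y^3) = (5*p + y)/(-18*p^2 - 3*p*y + y^2)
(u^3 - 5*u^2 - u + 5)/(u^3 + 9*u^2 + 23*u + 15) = (u^2 - 6*u + 5)/(u^2 + 8*u + 15)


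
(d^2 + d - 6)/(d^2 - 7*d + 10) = (d + 3)/(d - 5)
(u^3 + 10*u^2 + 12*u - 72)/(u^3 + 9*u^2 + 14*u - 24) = (u^2 + 4*u - 12)/(u^2 + 3*u - 4)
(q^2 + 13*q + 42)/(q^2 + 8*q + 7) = (q + 6)/(q + 1)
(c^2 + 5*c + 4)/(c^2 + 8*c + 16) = (c + 1)/(c + 4)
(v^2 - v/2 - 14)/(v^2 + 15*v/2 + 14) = (v - 4)/(v + 4)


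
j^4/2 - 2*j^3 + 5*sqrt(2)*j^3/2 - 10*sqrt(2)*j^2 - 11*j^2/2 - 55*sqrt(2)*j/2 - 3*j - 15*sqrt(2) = (j/2 + 1/2)*(j - 6)*(j + 1)*(j + 5*sqrt(2))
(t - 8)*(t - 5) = t^2 - 13*t + 40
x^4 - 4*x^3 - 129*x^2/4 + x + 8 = (x - 8)*(x - 1/2)*(x + 1/2)*(x + 4)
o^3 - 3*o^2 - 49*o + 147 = (o - 7)*(o - 3)*(o + 7)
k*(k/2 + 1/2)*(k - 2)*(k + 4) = k^4/2 + 3*k^3/2 - 3*k^2 - 4*k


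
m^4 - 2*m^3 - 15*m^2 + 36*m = m*(m - 3)^2*(m + 4)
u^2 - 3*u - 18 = (u - 6)*(u + 3)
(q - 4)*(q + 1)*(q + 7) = q^3 + 4*q^2 - 25*q - 28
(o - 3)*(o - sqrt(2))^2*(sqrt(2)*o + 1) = sqrt(2)*o^4 - 3*sqrt(2)*o^3 - 3*o^3 + 9*o^2 + 2*o - 6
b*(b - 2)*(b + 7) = b^3 + 5*b^2 - 14*b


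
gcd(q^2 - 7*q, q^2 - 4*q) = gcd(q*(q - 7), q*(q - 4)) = q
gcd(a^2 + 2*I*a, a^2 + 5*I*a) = a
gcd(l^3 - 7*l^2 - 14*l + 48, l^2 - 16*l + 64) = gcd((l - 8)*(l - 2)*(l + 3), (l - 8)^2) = l - 8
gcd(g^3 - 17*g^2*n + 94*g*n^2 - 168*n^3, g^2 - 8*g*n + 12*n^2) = g - 6*n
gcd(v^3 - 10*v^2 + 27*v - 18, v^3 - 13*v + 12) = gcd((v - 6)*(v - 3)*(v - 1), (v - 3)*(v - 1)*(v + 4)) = v^2 - 4*v + 3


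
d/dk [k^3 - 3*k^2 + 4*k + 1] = 3*k^2 - 6*k + 4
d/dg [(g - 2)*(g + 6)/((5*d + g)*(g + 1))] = (-(5*d + g)*(g - 2)*(g + 6) + 2*(5*d + g)*(g + 1)*(g + 2) - (g - 2)*(g + 1)*(g + 6))/((5*d + g)^2*(g + 1)^2)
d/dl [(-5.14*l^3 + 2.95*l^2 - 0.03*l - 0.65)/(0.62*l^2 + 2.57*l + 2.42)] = (-3.1868*l^4 - 26.4196*l^3 - 29.7163*l^2 + 15.084*l + 1.5979)/(0.3844*l^4 + 3.1868*l^3 + 9.6057*l^2 + 12.4388*l + 5.8564)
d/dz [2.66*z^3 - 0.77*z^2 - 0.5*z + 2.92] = 7.98*z^2 - 1.54*z - 0.5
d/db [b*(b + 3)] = 2*b + 3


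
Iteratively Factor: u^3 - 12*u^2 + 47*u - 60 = (u - 3)*(u^2 - 9*u + 20) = (u - 4)*(u - 3)*(u - 5)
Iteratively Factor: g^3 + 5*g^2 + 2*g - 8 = (g + 4)*(g^2 + g - 2) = (g + 2)*(g + 4)*(g - 1)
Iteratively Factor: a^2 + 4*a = (a + 4)*(a)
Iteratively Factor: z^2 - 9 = (z + 3)*(z - 3)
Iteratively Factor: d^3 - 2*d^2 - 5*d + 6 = (d - 1)*(d^2 - d - 6) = (d - 3)*(d - 1)*(d + 2)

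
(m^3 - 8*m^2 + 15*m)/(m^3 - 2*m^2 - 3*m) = (m - 5)/(m + 1)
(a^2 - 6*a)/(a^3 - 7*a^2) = (a - 6)/(a*(a - 7))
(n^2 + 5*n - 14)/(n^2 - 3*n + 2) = (n + 7)/(n - 1)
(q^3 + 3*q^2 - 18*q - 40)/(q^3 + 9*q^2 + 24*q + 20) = (q - 4)/(q + 2)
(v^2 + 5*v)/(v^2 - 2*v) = (v + 5)/(v - 2)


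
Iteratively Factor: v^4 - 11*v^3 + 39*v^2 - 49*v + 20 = (v - 1)*(v^3 - 10*v^2 + 29*v - 20) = (v - 4)*(v - 1)*(v^2 - 6*v + 5) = (v - 4)*(v - 1)^2*(v - 5)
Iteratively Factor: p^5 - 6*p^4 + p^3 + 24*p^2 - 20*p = (p - 5)*(p^4 - p^3 - 4*p^2 + 4*p) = (p - 5)*(p - 2)*(p^3 + p^2 - 2*p) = (p - 5)*(p - 2)*(p + 2)*(p^2 - p) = p*(p - 5)*(p - 2)*(p + 2)*(p - 1)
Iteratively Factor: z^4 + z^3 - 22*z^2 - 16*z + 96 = (z + 3)*(z^3 - 2*z^2 - 16*z + 32) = (z + 3)*(z + 4)*(z^2 - 6*z + 8) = (z - 4)*(z + 3)*(z + 4)*(z - 2)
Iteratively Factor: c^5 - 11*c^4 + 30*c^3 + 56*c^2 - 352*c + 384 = (c + 3)*(c^4 - 14*c^3 + 72*c^2 - 160*c + 128) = (c - 4)*(c + 3)*(c^3 - 10*c^2 + 32*c - 32) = (c - 4)^2*(c + 3)*(c^2 - 6*c + 8) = (c - 4)^2*(c - 2)*(c + 3)*(c - 4)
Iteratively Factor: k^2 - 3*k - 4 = (k + 1)*(k - 4)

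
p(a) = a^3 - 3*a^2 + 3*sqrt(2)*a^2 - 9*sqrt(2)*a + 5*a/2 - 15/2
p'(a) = 3*a^2 - 6*a + 6*sqrt(2)*a - 9*sqrt(2) + 5/2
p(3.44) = 12.73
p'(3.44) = 33.82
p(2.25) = -12.83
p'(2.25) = 10.55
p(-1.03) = 3.26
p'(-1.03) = -9.61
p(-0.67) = -0.39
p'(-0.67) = -10.55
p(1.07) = -15.80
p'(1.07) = -4.13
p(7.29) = 371.40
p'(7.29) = 167.32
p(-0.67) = -0.39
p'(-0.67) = -10.55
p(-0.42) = -3.06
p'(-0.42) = -10.74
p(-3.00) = 7.37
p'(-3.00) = 9.32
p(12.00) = 1776.71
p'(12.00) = 451.60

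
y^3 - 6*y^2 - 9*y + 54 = (y - 6)*(y - 3)*(y + 3)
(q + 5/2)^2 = q^2 + 5*q + 25/4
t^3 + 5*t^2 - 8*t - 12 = (t - 2)*(t + 1)*(t + 6)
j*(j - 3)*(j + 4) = j^3 + j^2 - 12*j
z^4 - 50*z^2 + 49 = (z - 7)*(z - 1)*(z + 1)*(z + 7)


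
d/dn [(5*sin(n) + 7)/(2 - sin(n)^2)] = (5*sin(n)^2 + 14*sin(n) + 10)*cos(n)/(sin(n)^2 - 2)^2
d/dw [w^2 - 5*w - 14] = 2*w - 5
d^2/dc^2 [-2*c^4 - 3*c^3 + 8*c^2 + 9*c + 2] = -24*c^2 - 18*c + 16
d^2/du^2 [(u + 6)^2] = 2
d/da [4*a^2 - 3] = 8*a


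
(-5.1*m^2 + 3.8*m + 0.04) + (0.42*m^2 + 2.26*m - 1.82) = -4.68*m^2 + 6.06*m - 1.78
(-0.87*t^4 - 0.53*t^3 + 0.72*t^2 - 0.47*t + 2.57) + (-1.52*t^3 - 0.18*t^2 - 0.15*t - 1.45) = -0.87*t^4 - 2.05*t^3 + 0.54*t^2 - 0.62*t + 1.12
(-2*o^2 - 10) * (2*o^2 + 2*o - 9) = -4*o^4 - 4*o^3 - 2*o^2 - 20*o + 90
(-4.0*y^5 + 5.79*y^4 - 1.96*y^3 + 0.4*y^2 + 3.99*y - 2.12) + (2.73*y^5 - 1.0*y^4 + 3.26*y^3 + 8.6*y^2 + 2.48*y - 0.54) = -1.27*y^5 + 4.79*y^4 + 1.3*y^3 + 9.0*y^2 + 6.47*y - 2.66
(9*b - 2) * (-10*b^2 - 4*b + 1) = -90*b^3 - 16*b^2 + 17*b - 2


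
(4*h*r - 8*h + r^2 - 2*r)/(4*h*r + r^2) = (r - 2)/r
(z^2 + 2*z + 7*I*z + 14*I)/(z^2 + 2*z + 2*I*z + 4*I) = (z + 7*I)/(z + 2*I)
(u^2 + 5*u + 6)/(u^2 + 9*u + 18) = (u + 2)/(u + 6)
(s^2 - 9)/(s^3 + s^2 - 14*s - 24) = (s - 3)/(s^2 - 2*s - 8)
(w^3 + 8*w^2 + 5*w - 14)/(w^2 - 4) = (w^2 + 6*w - 7)/(w - 2)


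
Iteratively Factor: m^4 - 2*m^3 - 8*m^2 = (m)*(m^3 - 2*m^2 - 8*m) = m*(m + 2)*(m^2 - 4*m) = m^2*(m + 2)*(m - 4)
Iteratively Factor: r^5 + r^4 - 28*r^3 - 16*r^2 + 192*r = (r - 4)*(r^4 + 5*r^3 - 8*r^2 - 48*r) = (r - 4)*(r + 4)*(r^3 + r^2 - 12*r) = (r - 4)*(r - 3)*(r + 4)*(r^2 + 4*r) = r*(r - 4)*(r - 3)*(r + 4)*(r + 4)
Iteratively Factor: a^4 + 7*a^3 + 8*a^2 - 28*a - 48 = (a + 4)*(a^3 + 3*a^2 - 4*a - 12) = (a - 2)*(a + 4)*(a^2 + 5*a + 6) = (a - 2)*(a + 2)*(a + 4)*(a + 3)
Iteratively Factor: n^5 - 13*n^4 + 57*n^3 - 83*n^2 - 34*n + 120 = (n + 1)*(n^4 - 14*n^3 + 71*n^2 - 154*n + 120) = (n - 2)*(n + 1)*(n^3 - 12*n^2 + 47*n - 60) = (n - 4)*(n - 2)*(n + 1)*(n^2 - 8*n + 15) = (n - 5)*(n - 4)*(n - 2)*(n + 1)*(n - 3)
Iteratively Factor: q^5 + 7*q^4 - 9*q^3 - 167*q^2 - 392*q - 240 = (q + 4)*(q^4 + 3*q^3 - 21*q^2 - 83*q - 60) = (q + 3)*(q + 4)*(q^3 - 21*q - 20) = (q + 3)*(q + 4)^2*(q^2 - 4*q - 5) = (q - 5)*(q + 3)*(q + 4)^2*(q + 1)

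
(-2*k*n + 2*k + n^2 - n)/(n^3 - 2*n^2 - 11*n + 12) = (-2*k + n)/(n^2 - n - 12)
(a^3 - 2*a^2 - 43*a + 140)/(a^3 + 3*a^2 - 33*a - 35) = (a - 4)/(a + 1)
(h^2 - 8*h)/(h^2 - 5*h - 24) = h/(h + 3)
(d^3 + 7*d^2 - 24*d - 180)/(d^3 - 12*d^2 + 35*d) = (d^2 + 12*d + 36)/(d*(d - 7))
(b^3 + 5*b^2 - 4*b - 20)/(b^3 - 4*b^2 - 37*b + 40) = (b^2 - 4)/(b^2 - 9*b + 8)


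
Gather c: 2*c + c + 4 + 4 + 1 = 3*c + 9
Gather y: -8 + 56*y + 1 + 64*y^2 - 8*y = 64*y^2 + 48*y - 7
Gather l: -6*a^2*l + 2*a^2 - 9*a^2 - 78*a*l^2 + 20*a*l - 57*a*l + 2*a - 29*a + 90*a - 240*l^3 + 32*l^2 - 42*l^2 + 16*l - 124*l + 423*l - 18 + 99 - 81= -7*a^2 + 63*a - 240*l^3 + l^2*(-78*a - 10) + l*(-6*a^2 - 37*a + 315)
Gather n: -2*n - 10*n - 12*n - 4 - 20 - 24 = -24*n - 48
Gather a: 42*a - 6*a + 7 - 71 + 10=36*a - 54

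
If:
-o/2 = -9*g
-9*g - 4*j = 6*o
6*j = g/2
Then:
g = 0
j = 0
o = 0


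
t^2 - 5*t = t*(t - 5)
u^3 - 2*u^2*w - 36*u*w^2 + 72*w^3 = (u - 6*w)*(u - 2*w)*(u + 6*w)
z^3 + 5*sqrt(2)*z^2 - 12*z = z*(z - sqrt(2))*(z + 6*sqrt(2))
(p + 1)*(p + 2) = p^2 + 3*p + 2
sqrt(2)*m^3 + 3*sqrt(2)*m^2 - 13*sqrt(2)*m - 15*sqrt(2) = (m - 3)*(m + 5)*(sqrt(2)*m + sqrt(2))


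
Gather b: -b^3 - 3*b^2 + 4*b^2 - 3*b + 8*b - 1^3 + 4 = -b^3 + b^2 + 5*b + 3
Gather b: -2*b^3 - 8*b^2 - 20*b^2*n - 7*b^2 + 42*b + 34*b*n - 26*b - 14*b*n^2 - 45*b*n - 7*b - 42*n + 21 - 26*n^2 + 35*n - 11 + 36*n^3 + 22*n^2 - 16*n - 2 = -2*b^3 + b^2*(-20*n - 15) + b*(-14*n^2 - 11*n + 9) + 36*n^3 - 4*n^2 - 23*n + 8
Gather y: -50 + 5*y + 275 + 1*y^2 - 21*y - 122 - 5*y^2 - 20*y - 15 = -4*y^2 - 36*y + 88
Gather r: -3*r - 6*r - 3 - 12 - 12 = -9*r - 27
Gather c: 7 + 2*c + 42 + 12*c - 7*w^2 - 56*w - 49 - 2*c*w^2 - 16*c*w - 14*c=c*(-2*w^2 - 16*w) - 7*w^2 - 56*w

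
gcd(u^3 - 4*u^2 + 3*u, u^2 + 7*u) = u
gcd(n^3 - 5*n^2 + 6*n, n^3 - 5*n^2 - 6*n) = n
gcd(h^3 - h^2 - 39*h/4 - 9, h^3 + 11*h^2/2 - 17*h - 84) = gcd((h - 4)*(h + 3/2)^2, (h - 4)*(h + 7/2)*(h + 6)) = h - 4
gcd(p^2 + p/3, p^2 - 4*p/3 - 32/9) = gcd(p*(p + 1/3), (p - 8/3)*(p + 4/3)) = 1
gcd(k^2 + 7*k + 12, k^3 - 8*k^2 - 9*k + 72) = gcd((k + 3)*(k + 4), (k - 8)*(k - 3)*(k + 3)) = k + 3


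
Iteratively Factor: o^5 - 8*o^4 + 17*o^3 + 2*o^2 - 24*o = (o + 1)*(o^4 - 9*o^3 + 26*o^2 - 24*o) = (o - 2)*(o + 1)*(o^3 - 7*o^2 + 12*o) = (o - 3)*(o - 2)*(o + 1)*(o^2 - 4*o) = o*(o - 3)*(o - 2)*(o + 1)*(o - 4)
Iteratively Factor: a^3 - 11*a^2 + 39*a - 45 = (a - 5)*(a^2 - 6*a + 9) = (a - 5)*(a - 3)*(a - 3)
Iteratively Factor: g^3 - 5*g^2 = (g - 5)*(g^2) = g*(g - 5)*(g)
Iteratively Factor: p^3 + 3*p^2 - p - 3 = (p + 1)*(p^2 + 2*p - 3) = (p + 1)*(p + 3)*(p - 1)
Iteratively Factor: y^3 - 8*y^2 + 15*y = (y - 5)*(y^2 - 3*y) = y*(y - 5)*(y - 3)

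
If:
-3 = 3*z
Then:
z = -1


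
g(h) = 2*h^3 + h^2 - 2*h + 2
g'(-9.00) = 466.00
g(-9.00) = -1357.00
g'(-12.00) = 838.00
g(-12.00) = -3286.00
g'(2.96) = 56.49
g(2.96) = 56.71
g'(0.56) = 1.00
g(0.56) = 1.54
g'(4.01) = 102.50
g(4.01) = 139.02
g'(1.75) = 19.88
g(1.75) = 12.28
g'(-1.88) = 15.45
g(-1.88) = -3.99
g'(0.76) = 2.99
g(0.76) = 1.94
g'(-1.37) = 6.52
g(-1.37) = 1.47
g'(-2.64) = 34.54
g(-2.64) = -22.55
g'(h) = 6*h^2 + 2*h - 2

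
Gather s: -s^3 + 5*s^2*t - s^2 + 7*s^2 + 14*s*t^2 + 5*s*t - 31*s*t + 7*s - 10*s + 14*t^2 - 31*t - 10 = -s^3 + s^2*(5*t + 6) + s*(14*t^2 - 26*t - 3) + 14*t^2 - 31*t - 10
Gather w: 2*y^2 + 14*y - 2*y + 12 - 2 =2*y^2 + 12*y + 10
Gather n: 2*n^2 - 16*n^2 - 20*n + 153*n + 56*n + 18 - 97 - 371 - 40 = -14*n^2 + 189*n - 490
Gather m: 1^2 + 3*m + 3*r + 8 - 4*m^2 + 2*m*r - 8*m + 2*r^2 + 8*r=-4*m^2 + m*(2*r - 5) + 2*r^2 + 11*r + 9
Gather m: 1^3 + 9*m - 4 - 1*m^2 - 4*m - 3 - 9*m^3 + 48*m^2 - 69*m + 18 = -9*m^3 + 47*m^2 - 64*m + 12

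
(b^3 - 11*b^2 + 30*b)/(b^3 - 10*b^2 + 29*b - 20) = b*(b - 6)/(b^2 - 5*b + 4)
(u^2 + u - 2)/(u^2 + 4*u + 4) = (u - 1)/(u + 2)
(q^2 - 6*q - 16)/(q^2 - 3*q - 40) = (q + 2)/(q + 5)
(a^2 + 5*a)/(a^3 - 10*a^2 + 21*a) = (a + 5)/(a^2 - 10*a + 21)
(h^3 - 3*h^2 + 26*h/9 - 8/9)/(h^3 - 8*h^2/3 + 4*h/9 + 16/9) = (3*h^2 - 5*h + 2)/(3*h^2 - 4*h - 4)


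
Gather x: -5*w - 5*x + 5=-5*w - 5*x + 5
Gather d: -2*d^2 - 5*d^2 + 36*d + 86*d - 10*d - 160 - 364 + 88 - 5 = -7*d^2 + 112*d - 441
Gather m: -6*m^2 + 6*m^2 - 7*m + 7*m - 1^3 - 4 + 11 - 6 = 0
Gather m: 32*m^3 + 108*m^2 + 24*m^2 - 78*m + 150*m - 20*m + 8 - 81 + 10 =32*m^3 + 132*m^2 + 52*m - 63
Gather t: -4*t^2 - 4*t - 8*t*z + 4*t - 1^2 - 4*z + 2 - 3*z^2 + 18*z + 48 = -4*t^2 - 8*t*z - 3*z^2 + 14*z + 49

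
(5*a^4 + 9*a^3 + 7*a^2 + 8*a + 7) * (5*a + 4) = 25*a^5 + 65*a^4 + 71*a^3 + 68*a^2 + 67*a + 28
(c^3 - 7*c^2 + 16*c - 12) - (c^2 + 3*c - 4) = c^3 - 8*c^2 + 13*c - 8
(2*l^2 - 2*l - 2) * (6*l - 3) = 12*l^3 - 18*l^2 - 6*l + 6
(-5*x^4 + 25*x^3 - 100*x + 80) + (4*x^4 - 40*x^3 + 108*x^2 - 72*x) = -x^4 - 15*x^3 + 108*x^2 - 172*x + 80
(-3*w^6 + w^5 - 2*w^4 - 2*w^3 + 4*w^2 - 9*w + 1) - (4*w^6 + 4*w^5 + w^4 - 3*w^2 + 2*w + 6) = -7*w^6 - 3*w^5 - 3*w^4 - 2*w^3 + 7*w^2 - 11*w - 5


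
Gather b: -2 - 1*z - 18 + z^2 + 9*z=z^2 + 8*z - 20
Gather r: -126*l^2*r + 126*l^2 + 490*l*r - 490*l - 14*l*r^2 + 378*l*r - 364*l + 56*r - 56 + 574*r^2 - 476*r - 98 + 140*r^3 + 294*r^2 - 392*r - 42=126*l^2 - 854*l + 140*r^3 + r^2*(868 - 14*l) + r*(-126*l^2 + 868*l - 812) - 196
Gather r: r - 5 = r - 5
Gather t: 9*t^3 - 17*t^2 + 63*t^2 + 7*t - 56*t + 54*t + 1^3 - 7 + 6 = 9*t^3 + 46*t^2 + 5*t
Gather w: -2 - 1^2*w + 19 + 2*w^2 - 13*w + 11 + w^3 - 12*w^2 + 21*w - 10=w^3 - 10*w^2 + 7*w + 18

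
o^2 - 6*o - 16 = (o - 8)*(o + 2)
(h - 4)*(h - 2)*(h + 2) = h^3 - 4*h^2 - 4*h + 16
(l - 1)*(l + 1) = l^2 - 1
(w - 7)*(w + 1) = w^2 - 6*w - 7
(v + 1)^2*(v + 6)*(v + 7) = v^4 + 15*v^3 + 69*v^2 + 97*v + 42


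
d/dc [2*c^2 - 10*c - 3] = 4*c - 10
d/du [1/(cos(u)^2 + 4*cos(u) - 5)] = 2*(cos(u) + 2)*sin(u)/(cos(u)^2 + 4*cos(u) - 5)^2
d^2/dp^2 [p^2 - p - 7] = 2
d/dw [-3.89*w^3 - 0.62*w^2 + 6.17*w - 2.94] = -11.67*w^2 - 1.24*w + 6.17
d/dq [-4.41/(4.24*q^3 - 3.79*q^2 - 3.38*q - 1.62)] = (56.0952*q^2 - 33.4278*q - 14.9058)/(-4.24*q^3 + 3.79*q^2 + 3.38*q + 1.62)^2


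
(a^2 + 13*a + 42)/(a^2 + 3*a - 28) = (a + 6)/(a - 4)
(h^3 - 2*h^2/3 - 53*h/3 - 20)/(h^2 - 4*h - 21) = (3*h^2 - 11*h - 20)/(3*(h - 7))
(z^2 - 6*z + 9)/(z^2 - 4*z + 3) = (z - 3)/(z - 1)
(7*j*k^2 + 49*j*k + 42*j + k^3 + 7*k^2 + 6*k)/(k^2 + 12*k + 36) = (7*j*k + 7*j + k^2 + k)/(k + 6)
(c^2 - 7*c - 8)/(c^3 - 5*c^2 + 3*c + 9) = (c - 8)/(c^2 - 6*c + 9)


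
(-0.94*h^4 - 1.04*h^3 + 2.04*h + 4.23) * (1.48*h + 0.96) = -1.3912*h^5 - 2.4416*h^4 - 0.9984*h^3 + 3.0192*h^2 + 8.2188*h + 4.0608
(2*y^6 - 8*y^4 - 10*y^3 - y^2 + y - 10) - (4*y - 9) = 2*y^6 - 8*y^4 - 10*y^3 - y^2 - 3*y - 1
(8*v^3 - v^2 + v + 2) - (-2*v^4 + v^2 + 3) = 2*v^4 + 8*v^3 - 2*v^2 + v - 1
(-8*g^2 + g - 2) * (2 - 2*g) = 16*g^3 - 18*g^2 + 6*g - 4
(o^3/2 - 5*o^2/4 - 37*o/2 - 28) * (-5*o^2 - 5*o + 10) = -5*o^5/2 + 15*o^4/4 + 415*o^3/4 + 220*o^2 - 45*o - 280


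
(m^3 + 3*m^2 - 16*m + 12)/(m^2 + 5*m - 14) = (m^2 + 5*m - 6)/(m + 7)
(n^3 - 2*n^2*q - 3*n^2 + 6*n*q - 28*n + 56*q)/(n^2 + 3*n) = (n^3 - 2*n^2*q - 3*n^2 + 6*n*q - 28*n + 56*q)/(n*(n + 3))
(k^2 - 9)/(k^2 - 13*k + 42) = (k^2 - 9)/(k^2 - 13*k + 42)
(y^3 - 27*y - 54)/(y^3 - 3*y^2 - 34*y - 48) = (y^2 - 3*y - 18)/(y^2 - 6*y - 16)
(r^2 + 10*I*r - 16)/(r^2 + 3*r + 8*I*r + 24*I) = (r + 2*I)/(r + 3)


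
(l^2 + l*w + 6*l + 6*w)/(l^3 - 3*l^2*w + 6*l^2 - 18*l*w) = (-l - w)/(l*(-l + 3*w))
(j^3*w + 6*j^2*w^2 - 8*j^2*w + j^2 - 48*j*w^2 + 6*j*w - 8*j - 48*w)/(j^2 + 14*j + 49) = (j^3*w + 6*j^2*w^2 - 8*j^2*w + j^2 - 48*j*w^2 + 6*j*w - 8*j - 48*w)/(j^2 + 14*j + 49)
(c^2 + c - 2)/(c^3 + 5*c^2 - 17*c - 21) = (c^2 + c - 2)/(c^3 + 5*c^2 - 17*c - 21)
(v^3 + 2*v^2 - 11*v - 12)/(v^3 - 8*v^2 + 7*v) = (v^3 + 2*v^2 - 11*v - 12)/(v*(v^2 - 8*v + 7))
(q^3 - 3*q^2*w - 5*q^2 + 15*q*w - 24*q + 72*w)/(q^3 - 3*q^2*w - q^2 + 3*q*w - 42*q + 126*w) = (q^2 - 5*q - 24)/(q^2 - q - 42)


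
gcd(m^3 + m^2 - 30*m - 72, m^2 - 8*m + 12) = m - 6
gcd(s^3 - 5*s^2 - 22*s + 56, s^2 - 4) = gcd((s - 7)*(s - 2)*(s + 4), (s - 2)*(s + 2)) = s - 2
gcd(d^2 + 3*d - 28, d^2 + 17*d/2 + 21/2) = d + 7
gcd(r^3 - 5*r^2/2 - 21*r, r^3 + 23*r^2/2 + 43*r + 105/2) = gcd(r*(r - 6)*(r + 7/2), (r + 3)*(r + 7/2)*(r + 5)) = r + 7/2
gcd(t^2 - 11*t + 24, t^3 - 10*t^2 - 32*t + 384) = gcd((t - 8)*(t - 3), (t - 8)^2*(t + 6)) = t - 8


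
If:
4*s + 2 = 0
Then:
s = -1/2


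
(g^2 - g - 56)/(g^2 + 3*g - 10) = (g^2 - g - 56)/(g^2 + 3*g - 10)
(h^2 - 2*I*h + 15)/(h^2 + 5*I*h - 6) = (h - 5*I)/(h + 2*I)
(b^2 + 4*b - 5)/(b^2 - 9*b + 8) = (b + 5)/(b - 8)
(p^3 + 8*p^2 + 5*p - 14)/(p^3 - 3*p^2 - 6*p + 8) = (p + 7)/(p - 4)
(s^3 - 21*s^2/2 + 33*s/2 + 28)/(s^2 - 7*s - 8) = s - 7/2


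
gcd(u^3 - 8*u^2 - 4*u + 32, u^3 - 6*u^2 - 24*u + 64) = u^2 - 10*u + 16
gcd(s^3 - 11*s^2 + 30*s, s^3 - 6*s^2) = s^2 - 6*s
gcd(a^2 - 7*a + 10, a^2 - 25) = a - 5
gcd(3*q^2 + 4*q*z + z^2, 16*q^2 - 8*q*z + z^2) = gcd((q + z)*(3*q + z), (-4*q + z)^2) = 1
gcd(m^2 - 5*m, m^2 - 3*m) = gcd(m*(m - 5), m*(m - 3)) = m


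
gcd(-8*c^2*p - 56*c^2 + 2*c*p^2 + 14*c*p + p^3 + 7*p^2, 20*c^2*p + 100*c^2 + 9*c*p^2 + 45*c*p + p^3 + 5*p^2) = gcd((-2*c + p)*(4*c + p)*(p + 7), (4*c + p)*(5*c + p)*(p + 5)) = 4*c + p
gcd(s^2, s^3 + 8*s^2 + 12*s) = s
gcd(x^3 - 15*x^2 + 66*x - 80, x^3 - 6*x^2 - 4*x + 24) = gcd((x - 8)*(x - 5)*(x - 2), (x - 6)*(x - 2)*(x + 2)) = x - 2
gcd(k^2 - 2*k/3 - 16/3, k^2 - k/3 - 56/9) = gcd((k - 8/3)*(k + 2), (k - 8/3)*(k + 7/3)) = k - 8/3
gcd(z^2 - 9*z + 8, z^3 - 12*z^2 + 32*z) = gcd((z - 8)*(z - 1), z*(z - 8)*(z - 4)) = z - 8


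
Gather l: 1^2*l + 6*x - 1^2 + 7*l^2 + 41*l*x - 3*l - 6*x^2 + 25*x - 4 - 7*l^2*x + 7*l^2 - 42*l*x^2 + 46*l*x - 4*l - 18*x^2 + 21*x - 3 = l^2*(14 - 7*x) + l*(-42*x^2 + 87*x - 6) - 24*x^2 + 52*x - 8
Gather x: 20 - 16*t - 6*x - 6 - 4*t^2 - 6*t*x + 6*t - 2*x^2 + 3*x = -4*t^2 - 10*t - 2*x^2 + x*(-6*t - 3) + 14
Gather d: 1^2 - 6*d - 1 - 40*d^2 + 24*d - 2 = -40*d^2 + 18*d - 2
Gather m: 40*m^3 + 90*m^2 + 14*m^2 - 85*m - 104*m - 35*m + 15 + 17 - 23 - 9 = 40*m^3 + 104*m^2 - 224*m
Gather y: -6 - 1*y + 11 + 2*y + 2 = y + 7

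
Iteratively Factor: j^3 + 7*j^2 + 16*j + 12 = (j + 3)*(j^2 + 4*j + 4) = (j + 2)*(j + 3)*(j + 2)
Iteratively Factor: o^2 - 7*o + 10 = (o - 5)*(o - 2)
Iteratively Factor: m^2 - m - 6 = (m - 3)*(m + 2)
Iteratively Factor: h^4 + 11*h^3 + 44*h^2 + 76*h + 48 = (h + 3)*(h^3 + 8*h^2 + 20*h + 16) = (h + 2)*(h + 3)*(h^2 + 6*h + 8) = (h + 2)^2*(h + 3)*(h + 4)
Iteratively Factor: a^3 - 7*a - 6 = (a - 3)*(a^2 + 3*a + 2) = (a - 3)*(a + 1)*(a + 2)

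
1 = 1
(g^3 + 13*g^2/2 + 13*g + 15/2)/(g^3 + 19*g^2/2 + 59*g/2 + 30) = (g + 1)/(g + 4)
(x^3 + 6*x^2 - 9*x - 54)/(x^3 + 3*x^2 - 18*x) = (x + 3)/x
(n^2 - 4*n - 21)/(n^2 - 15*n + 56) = (n + 3)/(n - 8)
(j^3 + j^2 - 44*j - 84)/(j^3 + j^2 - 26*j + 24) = (j^2 - 5*j - 14)/(j^2 - 5*j + 4)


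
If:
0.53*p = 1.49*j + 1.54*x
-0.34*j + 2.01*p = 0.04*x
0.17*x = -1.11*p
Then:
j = 0.00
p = 0.00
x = 0.00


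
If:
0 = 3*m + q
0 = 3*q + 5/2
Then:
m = 5/18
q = -5/6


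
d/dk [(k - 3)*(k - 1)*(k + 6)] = 3*k^2 + 4*k - 21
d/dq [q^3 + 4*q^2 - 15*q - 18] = 3*q^2 + 8*q - 15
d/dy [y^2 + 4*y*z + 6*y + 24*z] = 2*y + 4*z + 6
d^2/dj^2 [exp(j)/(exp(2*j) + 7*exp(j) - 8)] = (exp(4*j) - 7*exp(3*j) + 48*exp(2*j) + 56*exp(j) + 64)*exp(j)/(exp(6*j) + 21*exp(5*j) + 123*exp(4*j) + 7*exp(3*j) - 984*exp(2*j) + 1344*exp(j) - 512)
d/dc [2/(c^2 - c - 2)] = 2*(1 - 2*c)/(-c^2 + c + 2)^2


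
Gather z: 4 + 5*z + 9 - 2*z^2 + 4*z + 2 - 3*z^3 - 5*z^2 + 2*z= -3*z^3 - 7*z^2 + 11*z + 15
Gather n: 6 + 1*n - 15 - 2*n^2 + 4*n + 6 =-2*n^2 + 5*n - 3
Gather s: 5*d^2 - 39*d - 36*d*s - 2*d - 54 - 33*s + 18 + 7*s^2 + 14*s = 5*d^2 - 41*d + 7*s^2 + s*(-36*d - 19) - 36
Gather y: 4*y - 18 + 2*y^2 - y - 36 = 2*y^2 + 3*y - 54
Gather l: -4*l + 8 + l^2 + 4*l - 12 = l^2 - 4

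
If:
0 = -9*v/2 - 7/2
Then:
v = -7/9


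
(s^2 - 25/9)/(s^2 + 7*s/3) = (9*s^2 - 25)/(3*s*(3*s + 7))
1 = 1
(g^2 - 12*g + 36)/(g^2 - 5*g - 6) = (g - 6)/(g + 1)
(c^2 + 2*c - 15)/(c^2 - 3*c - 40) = (c - 3)/(c - 8)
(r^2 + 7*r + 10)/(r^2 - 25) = (r + 2)/(r - 5)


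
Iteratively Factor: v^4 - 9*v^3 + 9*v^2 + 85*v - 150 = (v + 3)*(v^3 - 12*v^2 + 45*v - 50) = (v - 5)*(v + 3)*(v^2 - 7*v + 10) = (v - 5)^2*(v + 3)*(v - 2)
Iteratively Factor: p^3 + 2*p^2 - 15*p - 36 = (p + 3)*(p^2 - p - 12) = (p + 3)^2*(p - 4)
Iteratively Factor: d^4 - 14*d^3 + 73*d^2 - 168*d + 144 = (d - 4)*(d^3 - 10*d^2 + 33*d - 36) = (d - 4)*(d - 3)*(d^2 - 7*d + 12) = (d - 4)*(d - 3)^2*(d - 4)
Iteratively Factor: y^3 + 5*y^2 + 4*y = (y + 1)*(y^2 + 4*y) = (y + 1)*(y + 4)*(y)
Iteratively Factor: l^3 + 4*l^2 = (l)*(l^2 + 4*l) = l*(l + 4)*(l)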